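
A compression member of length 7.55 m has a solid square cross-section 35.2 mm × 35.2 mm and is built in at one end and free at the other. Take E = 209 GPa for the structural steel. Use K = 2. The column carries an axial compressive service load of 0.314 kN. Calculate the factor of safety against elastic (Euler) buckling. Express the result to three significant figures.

I = a⁴/12 = 35.2⁴/12 = 1.279×10^5 mm⁴
I = 1.279×10^5 mm⁴ = 1.279×10^-7 m⁴
Effective length L_e = K·L = 2 × 7.55 = 15.10 m
P_cr = π²EI / L_e² = π² × 209×10⁹ × 1.279×10^-7 / 15.10² = 1.157×10^3 N
Factor of safety n = P_cr / P = 1.1574 / 0.314 = 3.69

n ≈ 3.69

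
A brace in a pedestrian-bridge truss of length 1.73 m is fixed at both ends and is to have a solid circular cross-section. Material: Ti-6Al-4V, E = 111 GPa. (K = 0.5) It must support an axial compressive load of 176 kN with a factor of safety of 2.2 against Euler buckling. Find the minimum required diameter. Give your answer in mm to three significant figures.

Required P_cr = n·P = 2.2 × 176 = 387.2 kN
L_e = K·L = 0.5 × 1.73 = 0.8650 m
Required I = P_cr·L_e²/(π²E) = 3.872×10^5 × 0.8650² / (π² × 1.11×10^11) = 2.645×10^-7 m⁴
I_req = 2.645×10^5 mm⁴
Solid circle: I = πd⁴/64  ⇒  d = (64I/π)^(1/4) = (64×2.645×10^5/π)^(1/4) = 48.2 mm

d ≈ 48.2 mm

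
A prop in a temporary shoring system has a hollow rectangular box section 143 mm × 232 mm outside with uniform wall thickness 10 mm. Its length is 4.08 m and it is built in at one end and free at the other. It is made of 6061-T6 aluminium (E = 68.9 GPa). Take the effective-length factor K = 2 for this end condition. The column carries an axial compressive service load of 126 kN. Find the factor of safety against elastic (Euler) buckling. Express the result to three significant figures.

Inner dimensions: h_i = 232 − 2×10 = 212.0 mm, b_i = 143 − 2×10 = 123.0 mm
Weak-axis I_min = (h_o·b_o³ − h_i·b_i³)/12 with b_o = 143, b_i = 123.0 mm (shorter outer/inner sides).
I_min = (232×143³ − 212.0×123.0³)/12 = 2.366×10^7 mm⁴
I = 2.366×10^7 mm⁴ = 2.366×10^-5 m⁴
Effective length L_e = K·L = 2 × 4.08 = 8.160 m
P_cr = π²EI / L_e² = π² × 68.9×10⁹ × 2.366×10^-5 / 8.160² = 2.416×10^5 N
Factor of safety n = P_cr / P = 241.62 / 126 = 1.92

n ≈ 1.92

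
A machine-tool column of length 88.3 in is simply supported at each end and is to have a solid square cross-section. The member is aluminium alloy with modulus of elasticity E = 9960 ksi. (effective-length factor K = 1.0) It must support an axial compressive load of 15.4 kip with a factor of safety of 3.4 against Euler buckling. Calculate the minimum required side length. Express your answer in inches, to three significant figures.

Required P_cr = n·P = 3.4 × 15.4 = 52.36 kip
L_e = K·L = 1 × 88.3 = 88.30 in
Required I = P_cr·L_e²/(π²E) = 5.236×10^4 × 88.30² / (π² × 9.96×10^6) = 4.153 in⁴
Solid square: I = a⁴/12  ⇒  a = (12I)^(1/4) = (12×4.153)^(1/4) = 2.66 in

a ≈ 2.66 in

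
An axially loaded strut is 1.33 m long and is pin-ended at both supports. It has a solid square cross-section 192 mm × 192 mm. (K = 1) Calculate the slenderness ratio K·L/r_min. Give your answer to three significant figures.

For a square r = a/√12 = 192/√12 = 55.43 mm
L_e = K·L = 1 × 1.33 m = 1.330 m = 1330.0 mm
λ = L_e / r_min = 1330.0 / 55.43 = 24.0

λ ≈ 24.0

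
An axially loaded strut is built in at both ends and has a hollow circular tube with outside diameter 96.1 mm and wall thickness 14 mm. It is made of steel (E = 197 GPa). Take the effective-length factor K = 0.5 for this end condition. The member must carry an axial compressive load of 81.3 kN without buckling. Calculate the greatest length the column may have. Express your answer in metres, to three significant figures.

L_max ≈ 17.3 m

Inner diameter d_i = 96.1 − 2×14 = 68.10 mm
I = π(d_o⁴ − d_i⁴)/64 = π(96.1⁴ − 68.10⁴)/64 = 3.131×10^6 mm⁴
I = 3.131×10^-6 m⁴
At the buckling limit P_cr = P = 8.130×10^4 N
From P_cr = π²EI/(K·L)²:  L = (1/K)·√(π²EI/P_cr) = (1/0.5)·√(π²×1.97×10^11×3.131×10^-6/8.130×10^4)
L = 17.3 m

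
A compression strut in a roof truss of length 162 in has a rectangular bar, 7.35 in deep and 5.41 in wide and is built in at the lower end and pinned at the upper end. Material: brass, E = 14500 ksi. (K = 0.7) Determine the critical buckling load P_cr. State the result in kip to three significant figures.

P_cr ≈ 1080 kip

Buckling occurs about the weak axis: I_min = h·b³/12 with b = 5.41 in (the shorter side).
I_min = 7.35×5.41³/12 = 96.98 in⁴
Effective length L_e = K·L = 0.7 × 162 = 113.4 in
P_cr = π²EI / L_e² = π² × 14500×10³ × 96.98 / 113.4² = 1.079×10^6 lb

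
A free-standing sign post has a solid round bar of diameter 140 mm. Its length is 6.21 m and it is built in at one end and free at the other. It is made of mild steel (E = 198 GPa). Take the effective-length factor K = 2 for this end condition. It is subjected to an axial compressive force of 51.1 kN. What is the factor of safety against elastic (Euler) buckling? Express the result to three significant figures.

I = πd⁴/64 = π×140⁴/64 = 1.886×10^7 mm⁴
I = 1.886×10^7 mm⁴ = 1.886×10^-5 m⁴
Effective length L_e = K·L = 2 × 6.21 = 12.42 m
P_cr = π²EI / L_e² = π² × 198×10⁹ × 1.886×10^-5 / 12.42² = 2.389×10^5 N
Factor of safety n = P_cr / P = 238.89 / 51.1 = 4.68

n ≈ 4.68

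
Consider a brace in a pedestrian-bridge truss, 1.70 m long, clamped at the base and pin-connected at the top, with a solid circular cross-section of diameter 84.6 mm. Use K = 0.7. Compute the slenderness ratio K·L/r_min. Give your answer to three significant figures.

λ ≈ 56.3

For a solid circle r = d/4 = 84.6/4 = 21.15 mm
L_e = K·L = 0.7 × 1.70 m = 1.190 m = 1190.0 mm
λ = L_e / r_min = 1190.0 / 21.15 = 56.3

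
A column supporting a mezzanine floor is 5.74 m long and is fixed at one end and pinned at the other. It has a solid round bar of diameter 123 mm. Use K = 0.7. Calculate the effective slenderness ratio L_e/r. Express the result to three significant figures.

For a solid circle r = d/4 = 123/4 = 30.75 mm
L_e = K·L = 0.7 × 5.74 m = 4.018 m = 4018.0 mm
λ = L_e / r_min = 4018.0 / 30.75 = 131

λ ≈ 131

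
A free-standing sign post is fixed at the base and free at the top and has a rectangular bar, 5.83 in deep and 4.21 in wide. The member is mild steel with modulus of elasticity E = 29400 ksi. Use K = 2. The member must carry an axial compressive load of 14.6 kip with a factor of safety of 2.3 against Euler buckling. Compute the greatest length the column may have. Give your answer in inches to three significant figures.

Buckling occurs about the weak axis: I_min = h·b³/12 with b = 4.21 in (the shorter side).
I_min = 5.83×4.21³/12 = 36.25 in⁴
Required critical load P_cr = n·P = 2.3 × 14.6 = 33.58 kip = 3.358×10^4 lb
From P_cr = π²EI/(K·L)²:  L = (1/K)·√(π²EI/P_cr) = (1/2)·√(π²×2.94×10^7×36.25/3.358×10^4)
L = 280 in

L_max ≈ 280 in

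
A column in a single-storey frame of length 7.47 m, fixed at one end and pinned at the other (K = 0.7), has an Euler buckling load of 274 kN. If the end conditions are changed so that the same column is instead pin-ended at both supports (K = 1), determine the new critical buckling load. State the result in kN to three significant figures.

P_cr ∝ 1/K², so P_cr,new = P_cr,old × (K_old/K_new)² = 274 × (0.7/1)²
= 274 × 0.4900 = 134 kN

P_cr ≈ 134 kN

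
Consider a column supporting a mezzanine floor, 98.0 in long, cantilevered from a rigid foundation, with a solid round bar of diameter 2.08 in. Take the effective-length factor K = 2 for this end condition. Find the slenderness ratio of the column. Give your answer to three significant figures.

λ ≈ 377

For a solid circle r = d/4 = 2.08/4 = 0.5200 in
L_e = K·L = 2 × 98.0 = 196.0 in
λ = L_e / r_min = 196.00 / 0.5200 = 377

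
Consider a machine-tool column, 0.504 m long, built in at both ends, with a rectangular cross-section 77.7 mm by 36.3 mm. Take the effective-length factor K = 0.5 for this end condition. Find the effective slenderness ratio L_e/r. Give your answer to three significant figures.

λ ≈ 24.0

For a rectangle r_min = b/√12 = 36.3/√12 = 10.48 mm
L_e = K·L = 0.5 × 0.504 m = 0.2520 m = 252.00 mm
λ = L_e / r_min = 252.00 / 10.48 = 24.0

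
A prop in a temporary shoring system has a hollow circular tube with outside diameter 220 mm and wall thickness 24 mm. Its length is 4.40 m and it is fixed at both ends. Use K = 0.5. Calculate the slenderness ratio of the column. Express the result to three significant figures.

λ ≈ 31.5

Inner diameter d_i = 220 − 2×24 = 172.0 mm
I = π(d_o⁴ − d_i⁴)/64 = π(220⁴ − 172.0⁴)/64 = 7.203×10^7 mm⁴
A = 1.478×10^4 mm²;  r_min = √(I/A) = √(7.203×10^7/1.478×10^4) = 69.81 mm
L_e = K·L = 0.5 × 4.40 m = 2.200 m = 2200.0 mm
λ = L_e / r_min = 2200.0 / 69.81 = 31.5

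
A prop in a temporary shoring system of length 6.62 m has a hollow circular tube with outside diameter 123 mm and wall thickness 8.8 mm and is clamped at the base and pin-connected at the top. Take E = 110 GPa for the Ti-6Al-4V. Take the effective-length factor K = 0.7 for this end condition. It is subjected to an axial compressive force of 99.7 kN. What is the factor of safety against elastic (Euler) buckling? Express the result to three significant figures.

n ≈ 2.63

Inner diameter d_i = 123 − 2×8.8 = 105.4 mm
I = π(d_o⁴ − d_i⁴)/64 = π(123⁴ − 105.4⁴)/64 = 5.177×10^6 mm⁴
I = 5.177×10^6 mm⁴ = 5.177×10^-6 m⁴
Effective length L_e = K·L = 0.7 × 6.62 = 4.634 m
P_cr = π²EI / L_e² = π² × 110×10⁹ × 5.177×10^-6 / 4.634² = 2.618×10^5 N
Factor of safety n = P_cr / P = 261.75 / 99.7 = 2.63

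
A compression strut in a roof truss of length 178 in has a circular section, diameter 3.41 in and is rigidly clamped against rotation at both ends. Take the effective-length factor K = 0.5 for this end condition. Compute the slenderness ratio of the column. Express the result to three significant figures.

λ ≈ 104

For a solid circle r = d/4 = 3.41/4 = 0.8525 in
L_e = K·L = 0.5 × 178 = 89.00 in
λ = L_e / r_min = 89.000 / 0.8525 = 104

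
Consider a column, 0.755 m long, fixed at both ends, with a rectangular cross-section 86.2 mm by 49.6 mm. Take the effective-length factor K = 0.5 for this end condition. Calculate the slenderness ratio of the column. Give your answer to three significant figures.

λ ≈ 26.4

For a rectangle r_min = b/√12 = 49.6/√12 = 14.32 mm
L_e = K·L = 0.5 × 0.755 m = 0.3775 m = 377.50 mm
λ = L_e / r_min = 377.50 / 14.32 = 26.4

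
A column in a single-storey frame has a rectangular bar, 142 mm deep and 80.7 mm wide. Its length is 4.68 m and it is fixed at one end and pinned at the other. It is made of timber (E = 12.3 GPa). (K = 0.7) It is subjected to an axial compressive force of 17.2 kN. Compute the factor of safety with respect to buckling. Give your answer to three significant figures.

Buckling occurs about the weak axis: I_min = h·b³/12 with b = 80.7 mm (the shorter side).
I_min = 142×80.7³/12 = 6.219×10^6 mm⁴
I = 6.219×10^6 mm⁴ = 6.219×10^-6 m⁴
Effective length L_e = K·L = 0.7 × 4.68 = 3.276 m
P_cr = π²EI / L_e² = π² × 12.3×10⁹ × 6.219×10^-6 / 3.276² = 7.035×10^4 N
Factor of safety n = P_cr / P = 70.347 / 17.2 = 4.09

n ≈ 4.09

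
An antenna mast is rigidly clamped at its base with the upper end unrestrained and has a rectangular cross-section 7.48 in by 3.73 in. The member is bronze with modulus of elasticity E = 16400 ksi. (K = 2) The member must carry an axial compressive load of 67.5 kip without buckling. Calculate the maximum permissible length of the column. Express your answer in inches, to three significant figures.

Buckling occurs about the weak axis: I_min = h·b³/12 with b = 3.73 in (the shorter side).
I_min = 7.48×3.73³/12 = 32.35 in⁴
At the buckling limit P_cr = P = 6.750×10^4 lb
From P_cr = π²EI/(K·L)²:  L = (1/K)·√(π²EI/P_cr) = (1/2)·√(π²×1.64×10^7×32.35/6.750×10^4)
L = 139 in

L_max ≈ 139 in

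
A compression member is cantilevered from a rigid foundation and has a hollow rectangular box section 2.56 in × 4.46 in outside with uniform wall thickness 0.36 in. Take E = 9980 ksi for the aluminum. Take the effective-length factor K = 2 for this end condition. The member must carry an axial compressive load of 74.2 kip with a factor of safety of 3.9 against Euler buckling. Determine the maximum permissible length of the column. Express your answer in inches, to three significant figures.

Inner dimensions: h_i = 4.46 − 2×0.36 = 3.740 in, b_i = 2.56 − 2×0.36 = 1.840 in
Weak-axis I_min = (h_o·b_o³ − h_i·b_i³)/12 with b_o = 2.56, b_i = 1.840 in (shorter outer/inner sides).
I_min = (4.46×2.56³ − 3.740×1.840³)/12 = 4.294 in⁴
Required critical load P_cr = n·P = 3.9 × 74.2 = 289.4 kip = 2.894×10^5 lb
From P_cr = π²EI/(K·L)²:  L = (1/K)·√(π²EI/P_cr) = (1/2)·√(π²×9.98×10^6×4.294/2.894×10^5)
L = 19.1 in

L_max ≈ 19.1 in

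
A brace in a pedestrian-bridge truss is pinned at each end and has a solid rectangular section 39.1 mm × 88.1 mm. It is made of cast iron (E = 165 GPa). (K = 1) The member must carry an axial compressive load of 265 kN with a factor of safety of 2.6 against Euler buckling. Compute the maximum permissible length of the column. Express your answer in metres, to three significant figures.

Buckling occurs about the weak axis: I_min = h·b³/12 with b = 39.1 mm (the shorter side).
I_min = 88.1×39.1³/12 = 4.389×10^5 mm⁴
I = 4.389×10^-7 m⁴
Required critical load P_cr = n·P = 2.6 × 265 = 689.0 kN = 6.890×10^5 N
From P_cr = π²EI/(K·L)²:  L = (1/K)·√(π²EI/P_cr) = (1/1)·√(π²×1.65×10^11×4.389×10^-7/6.890×10^5)
L = 1.02 m

L_max ≈ 1.02 m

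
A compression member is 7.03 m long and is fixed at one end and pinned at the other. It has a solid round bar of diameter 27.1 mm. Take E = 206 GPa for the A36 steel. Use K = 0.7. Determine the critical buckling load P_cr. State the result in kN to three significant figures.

P_cr ≈ 2.22 kN

I = πd⁴/64 = π×27.1⁴/64 = 2.648×10^4 mm⁴
I = 2.648×10^4 mm⁴ = 2.648×10^-8 m⁴
Effective length L_e = K·L = 0.7 × 7.03 = 4.921 m
P_cr = π²EI / L_e² = π² × 206×10⁹ × 2.648×10^-8 / 4.921² = 2.223×10^3 N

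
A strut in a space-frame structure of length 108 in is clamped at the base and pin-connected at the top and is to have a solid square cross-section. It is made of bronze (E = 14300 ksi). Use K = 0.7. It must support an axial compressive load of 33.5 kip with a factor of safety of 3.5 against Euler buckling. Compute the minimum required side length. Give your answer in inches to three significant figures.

a ≈ 2.75 in

Required P_cr = n·P = 3.5 × 33.5 = 117.2 kip
L_e = K·L = 0.7 × 108 = 75.60 in
Required I = P_cr·L_e²/(π²E) = 1.173×10^5 × 75.60² / (π² × 1.43×10^7) = 4.748 in⁴
Solid square: I = a⁴/12  ⇒  a = (12I)^(1/4) = (12×4.748)^(1/4) = 2.75 in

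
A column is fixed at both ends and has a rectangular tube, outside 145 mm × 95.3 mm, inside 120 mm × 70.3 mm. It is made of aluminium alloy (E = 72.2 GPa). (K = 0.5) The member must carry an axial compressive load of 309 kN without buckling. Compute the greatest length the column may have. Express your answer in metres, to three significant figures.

L_max ≈ 8.03 m

Weak-axis I_min = (h_o·b_o³ − h_i·b_i³)/12 with b_o = 95.3, b_i = 70.30 mm (shorter outer/inner sides).
I_min = (145×95.3³ − 120.0×70.30³)/12 = 6.984×10^6 mm⁴
I = 6.984×10^-6 m⁴
At the buckling limit P_cr = P = 3.090×10^5 N
From P_cr = π²EI/(K·L)²:  L = (1/K)·√(π²EI/P_cr) = (1/0.5)·√(π²×7.22×10^10×6.984×10^-6/3.090×10^5)
L = 8.03 m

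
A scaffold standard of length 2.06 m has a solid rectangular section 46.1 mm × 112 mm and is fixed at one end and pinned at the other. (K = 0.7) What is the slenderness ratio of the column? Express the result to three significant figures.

For a rectangle r_min = b/√12 = 46.1/√12 = 13.31 mm
L_e = K·L = 0.7 × 2.06 m = 1.442 m = 1442.0 mm
λ = L_e / r_min = 1442.0 / 13.31 = 108

λ ≈ 108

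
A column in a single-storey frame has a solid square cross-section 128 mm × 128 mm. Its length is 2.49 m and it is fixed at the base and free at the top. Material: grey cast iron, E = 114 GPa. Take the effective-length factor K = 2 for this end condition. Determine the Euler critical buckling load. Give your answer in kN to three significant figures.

P_cr ≈ 1010 kN

I = a⁴/12 = 128⁴/12 = 2.237×10^7 mm⁴
I = 2.237×10^7 mm⁴ = 2.237×10^-5 m⁴
Effective length L_e = K·L = 2 × 2.49 = 4.980 m
P_cr = π²EI / L_e² = π² × 114×10⁹ × 2.237×10^-5 / 4.980² = 1.015×10^6 N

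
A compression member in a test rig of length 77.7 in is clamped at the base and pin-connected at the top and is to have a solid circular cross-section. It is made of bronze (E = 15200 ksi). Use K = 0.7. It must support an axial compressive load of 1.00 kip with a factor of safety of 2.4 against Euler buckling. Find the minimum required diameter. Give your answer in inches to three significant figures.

d ≈ 0.991 in

Required P_cr = n·P = 2.4 × 1.00 = 2.400 kip
L_e = K·L = 0.7 × 77.7 = 54.39 in
Required I = P_cr·L_e²/(π²E) = 2.400×10^3 × 54.39² / (π² × 1.52×10^7) = 4.733×10^-2 in⁴
Solid circle: I = πd⁴/64  ⇒  d = (64I/π)^(1/4) = (64×4.733×10^-2/π)^(1/4) = 0.991 in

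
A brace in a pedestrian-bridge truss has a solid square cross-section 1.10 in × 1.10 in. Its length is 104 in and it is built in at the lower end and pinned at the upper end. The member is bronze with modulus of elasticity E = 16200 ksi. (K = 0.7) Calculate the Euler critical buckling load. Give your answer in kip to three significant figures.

P_cr ≈ 3.68 kip

I = a⁴/12 = 1.10⁴/12 = 0.1220 in⁴
Effective length L_e = K·L = 0.7 × 104 = 72.80 in
P_cr = π²EI / L_e² = π² × 16200×10³ × 0.1220 / 72.80² = 3.681×10^3 lb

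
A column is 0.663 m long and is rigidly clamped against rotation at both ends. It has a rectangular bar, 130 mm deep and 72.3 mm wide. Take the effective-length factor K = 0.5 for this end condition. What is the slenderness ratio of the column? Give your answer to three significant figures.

λ ≈ 15.9

For a rectangle r_min = b/√12 = 72.3/√12 = 20.87 mm
L_e = K·L = 0.5 × 0.663 m = 0.3315 m = 331.50 mm
λ = L_e / r_min = 331.50 / 20.87 = 15.9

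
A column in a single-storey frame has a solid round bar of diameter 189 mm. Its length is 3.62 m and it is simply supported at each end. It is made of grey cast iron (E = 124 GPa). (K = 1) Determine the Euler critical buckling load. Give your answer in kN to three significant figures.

P_cr ≈ 5850 kN

I = πd⁴/64 = π×189⁴/64 = 6.264×10^7 mm⁴
I = 6.264×10^7 mm⁴ = 6.264×10^-5 m⁴
Effective length L_e = K·L = 1 × 3.62 = 3.620 m
P_cr = π²EI / L_e² = π² × 124×10⁹ × 6.264×10^-5 / 3.620² = 5.850×10^6 N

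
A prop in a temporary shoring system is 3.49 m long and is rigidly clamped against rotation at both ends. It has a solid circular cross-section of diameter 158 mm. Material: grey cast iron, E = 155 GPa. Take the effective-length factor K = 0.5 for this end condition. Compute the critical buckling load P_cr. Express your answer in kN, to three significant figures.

P_cr ≈ 15400 kN

I = πd⁴/64 = π×158⁴/64 = 3.059×10^7 mm⁴
I = 3.059×10^7 mm⁴ = 3.059×10^-5 m⁴
Effective length L_e = K·L = 0.5 × 3.49 = 1.745 m
P_cr = π²EI / L_e² = π² × 155×10⁹ × 3.059×10^-5 / 1.745² = 1.537×10^7 N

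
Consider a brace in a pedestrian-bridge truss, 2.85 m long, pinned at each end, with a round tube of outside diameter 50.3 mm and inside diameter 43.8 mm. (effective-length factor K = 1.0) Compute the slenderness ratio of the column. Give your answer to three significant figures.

d_o = 50.3 mm, d_i = 43.8 mm
I = π(d_o⁴ − d_i⁴)/64 = π(50.3⁴ − 43.80⁴)/64 = 1.336×10^5 mm⁴
A = 480.4 mm²;  r_min = √(I/A) = √(1.336×10^5/480.4) = 16.67 mm
L_e = K·L = 1 × 2.85 m = 2.850 m = 2850.0 mm
λ = L_e / r_min = 2850.0 / 16.67 = 171

λ ≈ 171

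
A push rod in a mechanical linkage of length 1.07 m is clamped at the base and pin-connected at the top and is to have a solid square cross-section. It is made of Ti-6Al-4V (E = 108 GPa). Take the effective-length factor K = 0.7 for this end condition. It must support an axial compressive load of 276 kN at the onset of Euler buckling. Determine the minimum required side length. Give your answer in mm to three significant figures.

L_e = K·L = 0.7 × 1.07 = 0.7490 m
Required I = P_cr·L_e²/(π²E) = 2.760×10^5 × 0.7490² / (π² × 1.08×10^11) = 1.453×10^-7 m⁴
I_req = 1.453×10^5 mm⁴
Solid square: I = a⁴/12  ⇒  a = (12I)^(1/4) = (12×1.453×10^5)^(1/4) = 36.3 mm

a ≈ 36.3 mm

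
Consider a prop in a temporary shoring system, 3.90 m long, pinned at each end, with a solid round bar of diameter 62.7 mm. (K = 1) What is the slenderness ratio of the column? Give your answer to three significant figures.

λ ≈ 249

For a solid circle r = d/4 = 62.7/4 = 15.68 mm
L_e = K·L = 1 × 3.90 m = 3.900 m = 3900.0 mm
λ = L_e / r_min = 3900.0 / 15.68 = 249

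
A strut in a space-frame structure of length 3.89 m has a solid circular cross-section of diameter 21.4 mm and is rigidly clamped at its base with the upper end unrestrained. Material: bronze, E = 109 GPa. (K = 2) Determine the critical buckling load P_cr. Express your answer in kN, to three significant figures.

P_cr ≈ 0.183 kN

I = πd⁴/64 = π×21.4⁴/64 = 1.029×10^4 mm⁴
I = 1.029×10^4 mm⁴ = 1.029×10^-8 m⁴
Effective length L_e = K·L = 2 × 3.89 = 7.780 m
P_cr = π²EI / L_e² = π² × 109×10⁹ × 1.029×10^-8 / 7.780² = 183.0 N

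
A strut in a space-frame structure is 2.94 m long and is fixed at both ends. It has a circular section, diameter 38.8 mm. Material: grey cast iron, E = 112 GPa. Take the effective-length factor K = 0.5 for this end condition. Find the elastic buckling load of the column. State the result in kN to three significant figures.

P_cr ≈ 56.9 kN

I = πd⁴/64 = π×38.8⁴/64 = 1.112×10^5 mm⁴
I = 1.112×10^5 mm⁴ = 1.112×10^-7 m⁴
Effective length L_e = K·L = 0.5 × 2.94 = 1.470 m
P_cr = π²EI / L_e² = π² × 112×10⁹ × 1.112×10^-7 / 1.470² = 5.691×10^4 N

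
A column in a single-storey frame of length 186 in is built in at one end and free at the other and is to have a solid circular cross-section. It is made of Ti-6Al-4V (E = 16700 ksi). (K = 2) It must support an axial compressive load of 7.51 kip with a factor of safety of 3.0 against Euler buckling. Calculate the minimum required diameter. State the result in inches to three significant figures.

d ≈ 4.43 in

Required P_cr = n·P = 3.0 × 7.51 = 22.53 kip
L_e = K·L = 2 × 186 = 372.0 in
Required I = P_cr·L_e²/(π²E) = 2.253×10^4 × 372.0² / (π² × 1.67×10^7) = 18.92 in⁴
Solid circle: I = πd⁴/64  ⇒  d = (64I/π)^(1/4) = (64×18.92/π)^(1/4) = 4.43 in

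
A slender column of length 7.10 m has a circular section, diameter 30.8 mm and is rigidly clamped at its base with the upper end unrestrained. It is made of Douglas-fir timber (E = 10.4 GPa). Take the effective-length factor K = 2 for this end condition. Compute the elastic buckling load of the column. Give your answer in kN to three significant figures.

I = πd⁴/64 = π×30.8⁴/64 = 4.417×10^4 mm⁴
I = 4.417×10^4 mm⁴ = 4.417×10^-8 m⁴
Effective length L_e = K·L = 2 × 7.10 = 14.20 m
P_cr = π²EI / L_e² = π² × 10.4×10⁹ × 4.417×10^-8 / 14.20² = 22.49 N

P_cr ≈ 0.0225 kN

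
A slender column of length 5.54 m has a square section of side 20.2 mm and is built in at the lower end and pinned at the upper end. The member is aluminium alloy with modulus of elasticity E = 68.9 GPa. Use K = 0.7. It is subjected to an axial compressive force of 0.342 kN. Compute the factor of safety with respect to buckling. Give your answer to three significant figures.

I = a⁴/12 = 20.2⁴/12 = 1.387×10^4 mm⁴
I = 1.387×10^4 mm⁴ = 1.387×10^-8 m⁴
Effective length L_e = K·L = 0.7 × 5.54 = 3.878 m
P_cr = π²EI / L_e² = π² × 68.9×10⁹ × 1.387×10^-8 / 3.878² = 627.4 N
Factor of safety n = P_cr / P = 0.62738 / 0.342 = 1.83

n ≈ 1.83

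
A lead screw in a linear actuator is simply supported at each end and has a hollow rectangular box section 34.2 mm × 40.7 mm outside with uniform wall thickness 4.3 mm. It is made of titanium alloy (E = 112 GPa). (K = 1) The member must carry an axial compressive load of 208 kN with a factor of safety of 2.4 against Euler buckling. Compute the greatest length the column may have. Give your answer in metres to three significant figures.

L_max ≈ 0.448 m

Inner dimensions: h_i = 40.7 − 2×4.3 = 32.10 mm, b_i = 34.2 − 2×4.3 = 25.60 mm
Weak-axis I_min = (h_o·b_o³ − h_i·b_i³)/12 with b_o = 34.2, b_i = 25.60 mm (shorter outer/inner sides).
I_min = (40.7×34.2³ − 32.10×25.60³)/12 = 9.079×10^4 mm⁴
I = 9.079×10^-8 m⁴
Required critical load P_cr = n·P = 2.4 × 208 = 499.2 kN = 4.992×10^5 N
From P_cr = π²EI/(K·L)²:  L = (1/K)·√(π²EI/P_cr) = (1/1)·√(π²×1.12×10^11×9.079×10^-8/4.992×10^5)
L = 0.448 m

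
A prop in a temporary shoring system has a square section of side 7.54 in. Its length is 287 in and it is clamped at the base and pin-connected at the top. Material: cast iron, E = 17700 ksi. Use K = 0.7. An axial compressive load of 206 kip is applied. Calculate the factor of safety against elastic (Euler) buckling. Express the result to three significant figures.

n ≈ 5.66

I = a⁴/12 = 7.54⁴/12 = 269.3 in⁴
Effective length L_e = K·L = 0.7 × 287 = 200.9 in
P_cr = π²EI / L_e² = π² × 17700×10³ × 269.3 / 200.9² = 1.166×10^6 lb
Factor of safety n = P_cr / P = 1165.8 / 206 = 5.66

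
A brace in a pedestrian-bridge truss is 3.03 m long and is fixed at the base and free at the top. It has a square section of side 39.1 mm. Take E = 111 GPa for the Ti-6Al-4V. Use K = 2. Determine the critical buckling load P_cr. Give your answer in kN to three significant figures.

P_cr ≈ 5.81 kN

I = a⁴/12 = 39.1⁴/12 = 1.948×10^5 mm⁴
I = 1.948×10^5 mm⁴ = 1.948×10^-7 m⁴
Effective length L_e = K·L = 2 × 3.03 = 6.060 m
P_cr = π²EI / L_e² = π² × 111×10⁹ × 1.948×10^-7 / 6.060² = 5.810×10^3 N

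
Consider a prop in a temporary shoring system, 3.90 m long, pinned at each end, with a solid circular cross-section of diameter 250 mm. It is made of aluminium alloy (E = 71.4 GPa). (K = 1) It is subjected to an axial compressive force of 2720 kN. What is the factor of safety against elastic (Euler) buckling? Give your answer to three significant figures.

I = πd⁴/64 = π×250⁴/64 = 1.917×10^8 mm⁴
I = 1.917×10^8 mm⁴ = 1.917×10^-4 m⁴
Effective length L_e = K·L = 1 × 3.90 = 3.900 m
P_cr = π²EI / L_e² = π² × 71.4×10⁹ × 1.917×10^-4 / 3.900² = 8.884×10^6 N
Factor of safety n = P_cr / P = 8883.8 / 2720 = 3.27

n ≈ 3.27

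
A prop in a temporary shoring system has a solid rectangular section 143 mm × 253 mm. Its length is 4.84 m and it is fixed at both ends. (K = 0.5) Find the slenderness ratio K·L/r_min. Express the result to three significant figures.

λ ≈ 58.6

Buckling occurs about the weak axis: I_min = h·b³/12 with b = 143 mm (the shorter side).
I_min = 253×143³/12 = 6.165×10^7 mm⁴
A = 3.618×10^4 mm²;  r_min = √(I/A) = √(6.165×10^7/3.618×10^4) = 41.28 mm
L_e = K·L = 0.5 × 4.84 m = 2.420 m = 2420.0 mm
λ = L_e / r_min = 2420.0 / 41.28 = 58.6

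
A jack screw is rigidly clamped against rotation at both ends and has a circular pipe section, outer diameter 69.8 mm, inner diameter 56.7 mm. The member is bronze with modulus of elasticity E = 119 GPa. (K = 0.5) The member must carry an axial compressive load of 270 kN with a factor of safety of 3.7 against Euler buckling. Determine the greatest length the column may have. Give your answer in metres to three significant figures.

d_o = 69.8 mm, d_i = 56.7 mm
I = π(d_o⁴ − d_i⁴)/64 = π(69.8⁴ − 56.70⁴)/64 = 6.578×10^5 mm⁴
I = 6.578×10^-7 m⁴
Required critical load P_cr = n·P = 3.7 × 270 = 999.0 kN = 9.990×10^5 N
From P_cr = π²EI/(K·L)²:  L = (1/K)·√(π²EI/P_cr) = (1/0.5)·√(π²×1.19×10^11×6.578×10^-7/9.990×10^5)
L = 1.76 m

L_max ≈ 1.76 m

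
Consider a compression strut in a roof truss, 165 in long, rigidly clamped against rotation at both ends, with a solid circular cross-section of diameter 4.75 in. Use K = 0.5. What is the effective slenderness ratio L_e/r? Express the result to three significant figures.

λ ≈ 69.5

For a solid circle r = d/4 = 4.75/4 = 1.188 in
L_e = K·L = 0.5 × 165 = 82.50 in
λ = L_e / r_min = 82.500 / 1.188 = 69.5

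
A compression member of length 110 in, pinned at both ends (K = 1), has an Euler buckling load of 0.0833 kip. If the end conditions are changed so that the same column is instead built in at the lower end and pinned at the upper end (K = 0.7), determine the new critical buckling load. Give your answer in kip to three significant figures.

P_cr ≈ 0.170 kip

P_cr ∝ 1/K², so P_cr,new = P_cr,old × (K_old/K_new)² = 0.0833 × (1/0.7)²
= 0.0833 × 2.041 = 0.170 kip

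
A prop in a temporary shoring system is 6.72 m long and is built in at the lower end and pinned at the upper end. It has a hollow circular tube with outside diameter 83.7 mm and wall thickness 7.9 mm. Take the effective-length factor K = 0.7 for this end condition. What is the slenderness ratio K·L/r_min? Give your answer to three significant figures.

Inner diameter d_i = 83.7 − 2×7.9 = 67.90 mm
I = π(d_o⁴ − d_i⁴)/64 = π(83.7⁴ − 67.90⁴)/64 = 1.366×10^6 mm⁴
A = 1.881×10^3 mm²;  r_min = √(I/A) = √(1.366×10^6/1.881×10^3) = 26.94 mm
L_e = K·L = 0.7 × 6.72 m = 4.704 m = 4704.0 mm
λ = L_e / r_min = 4704.0 / 26.94 = 175

λ ≈ 175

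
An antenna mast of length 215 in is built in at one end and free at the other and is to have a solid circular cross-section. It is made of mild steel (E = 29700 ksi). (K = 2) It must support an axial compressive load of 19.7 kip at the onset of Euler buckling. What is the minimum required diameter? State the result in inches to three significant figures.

L_e = K·L = 2 × 215 = 430.0 in
Required I = P_cr·L_e²/(π²E) = 1.970×10^4 × 430.0² / (π² × 2.97×10^7) = 12.43 in⁴
Solid circle: I = πd⁴/64  ⇒  d = (64I/π)^(1/4) = (64×12.43/π)^(1/4) = 3.99 in

d ≈ 3.99 in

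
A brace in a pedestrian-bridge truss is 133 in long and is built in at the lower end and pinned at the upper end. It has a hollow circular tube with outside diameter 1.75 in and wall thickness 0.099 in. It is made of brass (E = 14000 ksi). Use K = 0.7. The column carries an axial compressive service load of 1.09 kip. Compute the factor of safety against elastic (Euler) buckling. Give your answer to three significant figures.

Inner diameter d_i = 1.75 − 2×0.099 = 1.552 in
I = π(d_o⁴ − d_i⁴)/64 = π(1.75⁴ − 1.552⁴)/64 = 0.1756 in⁴
Effective length L_e = K·L = 0.7 × 133 = 93.10 in
P_cr = π²EI / L_e² = π² × 14000×10³ × 0.1756 / 93.10² = 2.799×10^3 lb
Factor of safety n = P_cr / P = 2.7991 / 1.09 = 2.57

n ≈ 2.57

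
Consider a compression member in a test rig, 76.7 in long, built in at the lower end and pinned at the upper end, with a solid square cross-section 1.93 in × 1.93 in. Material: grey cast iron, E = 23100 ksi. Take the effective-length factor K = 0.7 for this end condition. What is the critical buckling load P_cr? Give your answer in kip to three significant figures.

I = a⁴/12 = 1.93⁴/12 = 1.156 in⁴
Effective length L_e = K·L = 0.7 × 76.7 = 53.69 in
P_cr = π²EI / L_e² = π² × 23100×10³ × 1.156 / 53.69² = 9.145×10^4 lb

P_cr ≈ 91.4 kip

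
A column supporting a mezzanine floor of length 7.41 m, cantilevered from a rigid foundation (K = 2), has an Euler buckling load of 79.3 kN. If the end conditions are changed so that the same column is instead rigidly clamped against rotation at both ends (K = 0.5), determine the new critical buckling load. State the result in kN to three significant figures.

P_cr ≈ 1270 kN

P_cr ∝ 1/K², so P_cr,new = P_cr,old × (K_old/K_new)² = 79.3 × (2/0.5)²
= 79.3 × 16.00 = 1270 kN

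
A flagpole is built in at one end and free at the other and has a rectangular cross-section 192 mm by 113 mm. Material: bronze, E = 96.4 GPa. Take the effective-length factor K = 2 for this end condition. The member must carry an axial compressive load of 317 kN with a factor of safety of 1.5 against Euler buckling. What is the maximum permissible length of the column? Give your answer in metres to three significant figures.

Buckling occurs about the weak axis: I_min = h·b³/12 with b = 113 mm (the shorter side).
I_min = 192×113³/12 = 2.309×10^7 mm⁴
I = 2.309×10^-5 m⁴
Required critical load P_cr = n·P = 1.5 × 317 = 475.5 kN = 4.755×10^5 N
From P_cr = π²EI/(K·L)²:  L = (1/K)·√(π²EI/P_cr) = (1/2)·√(π²×9.64×10^10×2.309×10^-5/4.755×10^5)
L = 3.40 m

L_max ≈ 3.40 m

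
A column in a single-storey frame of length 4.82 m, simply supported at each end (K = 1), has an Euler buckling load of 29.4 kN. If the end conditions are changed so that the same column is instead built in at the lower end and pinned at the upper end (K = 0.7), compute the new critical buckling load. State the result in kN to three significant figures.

P_cr ≈ 60.0 kN

P_cr ∝ 1/K², so P_cr,new = P_cr,old × (K_old/K_new)² = 29.4 × (1/0.7)²
= 29.4 × 2.041 = 60.0 kN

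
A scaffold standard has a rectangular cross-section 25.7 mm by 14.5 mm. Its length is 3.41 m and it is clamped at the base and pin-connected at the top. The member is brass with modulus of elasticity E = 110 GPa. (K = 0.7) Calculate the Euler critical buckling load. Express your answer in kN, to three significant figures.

P_cr ≈ 1.24 kN

Buckling occurs about the weak axis: I_min = h·b³/12 with b = 14.5 mm (the shorter side).
I_min = 25.7×14.5³/12 = 6.529×10^3 mm⁴
I = 6.529×10^3 mm⁴ = 6.529×10^-9 m⁴
Effective length L_e = K·L = 0.7 × 3.41 = 2.387 m
P_cr = π²EI / L_e² = π² × 110×10⁹ × 6.529×10^-9 / 2.387² = 1.244×10^3 N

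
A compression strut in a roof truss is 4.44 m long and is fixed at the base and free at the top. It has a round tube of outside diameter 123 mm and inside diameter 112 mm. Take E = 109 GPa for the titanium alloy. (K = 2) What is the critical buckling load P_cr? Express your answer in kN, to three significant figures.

P_cr ≈ 47.9 kN

d_o = 123 mm, d_i = 112 mm
I = π(d_o⁴ − d_i⁴)/64 = π(123⁴ − 112.0⁴)/64 = 3.511×10^6 mm⁴
I = 3.511×10^6 mm⁴ = 3.511×10^-6 m⁴
Effective length L_e = K·L = 2 × 4.44 = 8.880 m
P_cr = π²EI / L_e² = π² × 109×10⁹ × 3.511×10^-6 / 8.880² = 4.791×10^4 N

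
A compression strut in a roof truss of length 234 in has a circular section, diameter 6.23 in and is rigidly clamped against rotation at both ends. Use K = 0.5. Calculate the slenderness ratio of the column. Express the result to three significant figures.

λ ≈ 75.1

For a solid circle r = d/4 = 6.23/4 = 1.558 in
L_e = K·L = 0.5 × 234 = 117.0 in
λ = L_e / r_min = 117.00 / 1.558 = 75.1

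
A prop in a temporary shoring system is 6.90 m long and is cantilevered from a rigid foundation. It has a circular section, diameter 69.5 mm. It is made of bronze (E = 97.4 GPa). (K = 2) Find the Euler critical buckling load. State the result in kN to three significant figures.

P_cr ≈ 5.78 kN

I = πd⁴/64 = π×69.5⁴/64 = 1.145×10^6 mm⁴
I = 1.145×10^6 mm⁴ = 1.145×10^-6 m⁴
Effective length L_e = K·L = 2 × 6.90 = 13.80 m
P_cr = π²EI / L_e² = π² × 97.4×10⁹ × 1.145×10^-6 / 13.80² = 5.781×10^3 N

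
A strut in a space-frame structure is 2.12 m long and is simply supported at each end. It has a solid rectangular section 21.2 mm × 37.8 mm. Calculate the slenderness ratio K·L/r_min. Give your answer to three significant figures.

For a rectangle r_min = b/√12 = 21.2/√12 = 6.120 mm
L_e = K·L = 1 × 2.12 m = 2.120 m = 2120.0 mm
λ = L_e / r_min = 2120.0 / 6.120 = 346

λ ≈ 346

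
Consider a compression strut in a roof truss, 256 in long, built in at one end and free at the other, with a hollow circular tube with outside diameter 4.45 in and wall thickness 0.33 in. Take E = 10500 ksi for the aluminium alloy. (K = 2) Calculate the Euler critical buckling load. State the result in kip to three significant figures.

P_cr ≈ 3.61 kip

Inner diameter d_i = 4.45 − 2×0.33 = 3.790 in
I = π(d_o⁴ − d_i⁴)/64 = π(4.45⁴ − 3.790⁴)/64 = 9.121 in⁴
Effective length L_e = K·L = 2 × 256 = 512.0 in
P_cr = π²EI / L_e² = π² × 10500×10³ × 9.121 / 512.0² = 3.606×10^3 lb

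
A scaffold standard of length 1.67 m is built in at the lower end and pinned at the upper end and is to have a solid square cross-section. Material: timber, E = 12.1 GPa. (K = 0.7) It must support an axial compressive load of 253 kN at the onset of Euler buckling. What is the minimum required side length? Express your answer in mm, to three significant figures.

a ≈ 76.8 mm

L_e = K·L = 0.7 × 1.67 = 1.169 m
Required I = P_cr·L_e²/(π²E) = 2.530×10^5 × 1.169² / (π² × 1.21×10^10) = 2.895×10^-6 m⁴
I_req = 2.895×10^6 mm⁴
Solid square: I = a⁴/12  ⇒  a = (12I)^(1/4) = (12×2.895×10^6)^(1/4) = 76.8 mm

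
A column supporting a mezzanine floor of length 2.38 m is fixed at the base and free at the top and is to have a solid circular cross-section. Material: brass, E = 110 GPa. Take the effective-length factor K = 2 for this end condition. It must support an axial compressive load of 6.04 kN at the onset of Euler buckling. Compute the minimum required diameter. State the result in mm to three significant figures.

L_e = K·L = 2 × 2.38 = 4.760 m
Required I = P_cr·L_e²/(π²E) = 6.040×10^3 × 4.760² / (π² × 1.10×10^11) = 1.261×10^-7 m⁴
I_req = 1.261×10^5 mm⁴
Solid circle: I = πd⁴/64  ⇒  d = (64I/π)^(1/4) = (64×1.261×10^5/π)^(1/4) = 40.0 mm

d ≈ 40.0 mm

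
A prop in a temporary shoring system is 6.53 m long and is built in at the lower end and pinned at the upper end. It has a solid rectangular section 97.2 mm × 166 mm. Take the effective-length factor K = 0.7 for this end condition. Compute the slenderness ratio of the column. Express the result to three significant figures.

Buckling occurs about the weak axis: I_min = h·b³/12 with b = 97.2 mm (the shorter side).
I_min = 166×97.2³/12 = 1.270×10^7 mm⁴
A = 1.614×10^4 mm²;  r_min = √(I/A) = √(1.270×10^7/1.614×10^4) = 28.06 mm
L_e = K·L = 0.7 × 6.53 m = 4.571 m = 4571.0 mm
λ = L_e / r_min = 4571.0 / 28.06 = 163

λ ≈ 163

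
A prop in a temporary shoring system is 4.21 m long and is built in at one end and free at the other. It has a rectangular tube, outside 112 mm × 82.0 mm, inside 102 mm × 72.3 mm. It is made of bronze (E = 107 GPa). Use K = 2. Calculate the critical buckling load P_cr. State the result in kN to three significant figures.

Weak-axis I_min = (h_o·b_o³ − h_i·b_i³)/12 with b_o = 82.0, b_i = 72.30 mm (shorter outer/inner sides).
I_min = (112×82.0³ − 102.0×72.30³)/12 = 1.934×10^6 mm⁴
I = 1.934×10^6 mm⁴ = 1.934×10^-6 m⁴
Effective length L_e = K·L = 2 × 4.21 = 8.420 m
P_cr = π²EI / L_e² = π² × 107×10⁹ × 1.934×10^-6 / 8.420² = 2.880×10^4 N

P_cr ≈ 28.8 kN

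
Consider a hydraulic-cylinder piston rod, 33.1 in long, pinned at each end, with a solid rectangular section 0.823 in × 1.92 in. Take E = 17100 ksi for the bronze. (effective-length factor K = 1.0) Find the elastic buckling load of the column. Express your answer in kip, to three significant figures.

Buckling occurs about the weak axis: I_min = h·b³/12 with b = 0.823 in (the shorter side).
I_min = 1.92×0.823³/12 = 8.919×10^-2 in⁴
Effective length L_e = K·L = 1 × 33.1 = 33.10 in
P_cr = π²EI / L_e² = π² × 17100×10³ × 8.919×10^-2 / 33.10² = 1.374×10^4 lb

P_cr ≈ 13.7 kip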